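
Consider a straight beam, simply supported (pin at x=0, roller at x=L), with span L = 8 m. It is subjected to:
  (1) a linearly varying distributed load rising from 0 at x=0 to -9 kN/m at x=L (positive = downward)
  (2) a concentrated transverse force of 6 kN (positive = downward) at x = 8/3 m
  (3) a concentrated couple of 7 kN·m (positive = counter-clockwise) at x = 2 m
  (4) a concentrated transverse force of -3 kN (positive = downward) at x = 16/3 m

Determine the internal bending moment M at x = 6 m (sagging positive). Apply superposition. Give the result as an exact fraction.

M(6) = -133/4 kN·m

Load 1 — triangular load w₀=-9 kN/m (0→w₀ over full span):
  M_1 = w₀Lx/6 - w₀x³/(6L) = (-9)·8·6/6 - (-9)·6³/(6·8) = -63/2 kN·m
Load 2 — point force P=6 kN at a=8/3 m (b=L-a=16/3):
  M_2 = Pa(L-x)/L  [x>a] = 6·(8/3)·(8-6)/8 = 4 kN·m
Load 3 — applied couple M₀=7 kN·m at a=2 m (b=L-a=6):
  M_3 = M₀x/L - M₀  [x>a] = 7·6/8 - 7 = -7/4 kN·m
Load 4 — point force P=-3 kN at a=16/3 m (b=L-a=8/3):
  M_4 = Pa(L-x)/L  [x>a] = (-3)·(16/3)·(8-6)/8 = -4 kN·m
Superposition: M = Σ M_i = -133/4 kN·m ≈ -33.250000 kN·m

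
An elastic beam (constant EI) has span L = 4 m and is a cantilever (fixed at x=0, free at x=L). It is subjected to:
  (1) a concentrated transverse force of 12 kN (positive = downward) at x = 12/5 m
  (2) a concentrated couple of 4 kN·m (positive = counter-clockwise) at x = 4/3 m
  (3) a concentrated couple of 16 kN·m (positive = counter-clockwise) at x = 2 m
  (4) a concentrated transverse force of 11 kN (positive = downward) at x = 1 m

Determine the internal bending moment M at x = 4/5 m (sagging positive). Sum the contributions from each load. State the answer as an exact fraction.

Load 1 — point force P=12 kN at a=12/5 m (b=L-a=8/5):
  M_1 = -P(a-x)  [x≤a] = -12·((12/5)-(4/5)) = -96/5 kN·m
Load 2 — applied couple M₀=4 kN·m at a=4/3 m (b=L-a=8/3):
  M_2 = M₀  [x≤a] = 4 = 4 kN·m
Load 3 — applied couple M₀=16 kN·m at a=2 m (b=L-a=2):
  M_3 = M₀  [x≤a] = 16 = 16 kN·m
Load 4 — point force P=11 kN at a=1 m (b=L-a=3):
  M_4 = -P(a-x)  [x≤a] = -11·(1-(4/5)) = -11/5 kN·m
Superposition: M = Σ M_i = -7/5 kN·m ≈ -1.400000 kN·m

M(4/5) = -7/5 kN·m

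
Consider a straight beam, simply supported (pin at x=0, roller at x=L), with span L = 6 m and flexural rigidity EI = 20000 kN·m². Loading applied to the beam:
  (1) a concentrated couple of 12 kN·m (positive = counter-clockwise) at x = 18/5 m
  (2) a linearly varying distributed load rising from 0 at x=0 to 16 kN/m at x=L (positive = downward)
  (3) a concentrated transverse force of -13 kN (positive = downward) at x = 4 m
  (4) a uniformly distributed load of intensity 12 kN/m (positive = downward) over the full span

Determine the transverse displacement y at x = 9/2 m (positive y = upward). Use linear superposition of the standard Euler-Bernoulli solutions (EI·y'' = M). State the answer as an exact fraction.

Load 1 — applied couple M₀=12 kN·m at a=18/5 m (b=L-a=12/5):
  y_1 = (M₀x³/(6L)-M₀(x-a)²/2+C₁x)/EI  [x>a] with C₁=M₀(3b²-L²)/(6L)=-156/25 = (12·(9/2)³/(6·6)-12·((9/2)-(18/5))²/2+(-156/25)·(9/2))/20000 = -513/4000000 m
Load 2 — triangular load w₀=16 kN/m (0→w₀ over full span):
  y_2 = -w₀x(7L⁴-10L²x²+3x⁴)/(360LEI) = -16·(9/2)·(7·6⁴-10·6²·(9/2)²+3·(9/2)⁴)/(360·6·20000) = -3213/640000 m
Load 3 — point force P=-13 kN at a=4 m (b=L-a=2):
  y_3 = -Pa(L-x)(2Lx-a²-x²)/(6LEI)  [x>a] = -(-13)·4·(6-(9/2))·(2·6·(9/2)-4²-(9/2)²)/(6·6·20000) = 923/480000 m
Load 4 — uniform load w=12 kN/m over full span:
  y_4 = -wx(L³-2Lx²+x³)/(24EI) = -12·(9/2)·(6³-2·6·(9/2)²+(9/2)³)/(24·20000) = -4617/640000 m
Superposition: y = Σ y_i = -250553/24000000 m ≈ -0.010440 m

y(9/2) = -250553/24000000 m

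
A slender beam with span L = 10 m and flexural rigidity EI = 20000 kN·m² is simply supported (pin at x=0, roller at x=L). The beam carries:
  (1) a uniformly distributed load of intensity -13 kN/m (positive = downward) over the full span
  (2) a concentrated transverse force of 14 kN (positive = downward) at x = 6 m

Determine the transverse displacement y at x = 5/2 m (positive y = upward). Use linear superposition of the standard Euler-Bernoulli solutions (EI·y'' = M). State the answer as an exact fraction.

Load 1 — uniform load w=-13 kN/m over full span:
  y_1 = -wx(L³-2Lx²+x³)/(24EI) = -(-13)·(5/2)·(10³-2·10·(5/2)²+(5/2)³)/(24·20000) = 247/4096 m
Load 2 — point force P=14 kN at a=6 m (b=L-a=4):
  y_2 = -Pbx(L²-b²-x²)/(6LEI)  [x≤a] = -14·4·(5/2)·(10²-4²-(5/2)²)/(6·10·20000) = -2177/240000 m
Superposition: y = Σ y_i = 393461/7680000 m ≈ 0.051232 m

y(5/2) = 393461/7680000 m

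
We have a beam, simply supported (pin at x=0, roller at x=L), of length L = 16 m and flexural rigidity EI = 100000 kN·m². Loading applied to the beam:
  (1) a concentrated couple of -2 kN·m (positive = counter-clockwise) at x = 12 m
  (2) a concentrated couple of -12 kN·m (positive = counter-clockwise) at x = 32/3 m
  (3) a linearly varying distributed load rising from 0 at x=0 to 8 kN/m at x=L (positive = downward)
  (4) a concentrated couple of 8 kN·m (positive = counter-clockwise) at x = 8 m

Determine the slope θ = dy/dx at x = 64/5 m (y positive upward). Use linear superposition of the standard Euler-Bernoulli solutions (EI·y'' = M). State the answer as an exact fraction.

θ(64/5) = 2979247/562500000 rad

Load 1 — applied couple M₀=-2 kN·m at a=12 m (b=L-a=4):
  θ_1 = (M₀x²/(2L)-M₀(x-a)+C₁)/EI  [x>a] with C₁=M₀(3b²-L²)/(6L)=13/3 = ((-2)·(64/5)²/(2·16)-(-2)·((64/5)-12)+(13/3))/100000 = -323/7500000 rad
Load 2 — applied couple M₀=-12 kN·m at a=32/3 m (b=L-a=16/3):
  θ_2 = (M₀x²/(2L)-M₀(x-a)+C₁)/EI  [x>a] with C₁=M₀(3b²-L²)/(6L)=64/3 = ((-12)·(64/5)²/(2·16)-(-12)·((64/5)-(32/3))+(64/3))/100000 = -34/234375 rad
Load 3 — triangular load w₀=8 kN/m (0→w₀ over full span):
  θ_3 = -w₀(7L⁴-30L²x²+15x⁴)/(360LEI) = -8·(7·16⁴-30·16²·(64/5)²+15·(64/5)⁴)/(360·16·100000) = 96896/17578125 rad
Load 4 — applied couple M₀=8 kN·m at a=8 m (b=L-a=8):
  θ_4 = (M₀x²/(2L)-M₀(x-a)+C₁)/EI  [x>a] with C₁=M₀(3b²-L²)/(6L)=-16/3 = (8·(64/5)²/(2·16)-8·((64/5)-8)+(-16/3))/100000 = -13/468750 rad
Superposition: θ = Σ θ_i = 2979247/562500000 rad ≈ 0.005296 rad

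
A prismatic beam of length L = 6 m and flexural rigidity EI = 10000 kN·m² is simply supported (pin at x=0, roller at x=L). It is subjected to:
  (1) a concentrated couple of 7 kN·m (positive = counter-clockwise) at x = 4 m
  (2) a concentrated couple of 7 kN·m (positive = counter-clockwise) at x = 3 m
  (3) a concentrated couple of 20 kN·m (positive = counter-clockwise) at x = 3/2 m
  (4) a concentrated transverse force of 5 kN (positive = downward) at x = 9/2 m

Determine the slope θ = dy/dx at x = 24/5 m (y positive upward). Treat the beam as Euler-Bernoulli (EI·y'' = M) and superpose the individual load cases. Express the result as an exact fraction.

θ(24/5) = -10663/24000000 rad

Load 1 — applied couple M₀=7 kN·m at a=4 m (b=L-a=2):
  θ_1 = (M₀x²/(2L)-M₀(x-a)+C₁)/EI  [x>a] with C₁=M₀(3b²-L²)/(6L)=-14/3 = (7·(24/5)²/(2·6)-7·((24/5)-4)+(-14/3))/10000 = 119/375000 rad
Load 2 — applied couple M₀=7 kN·m at a=3 m (b=L-a=3):
  θ_2 = (M₀x²/(2L)-M₀(x-a)+C₁)/EI  [x>a] with C₁=M₀(3b²-L²)/(6L)=-7/4 = (7·(24/5)²/(2·6)-7·((24/5)-3)+(-7/4))/10000 = -91/1000000 rad
Load 3 — applied couple M₀=20 kN·m at a=3/2 m (b=L-a=9/2):
  θ_3 = (M₀x²/(2L)-M₀(x-a)+C₁)/EI  [x>a] with C₁=M₀(3b²-L²)/(6L)=55/4 = (20·(24/5)²/(2·6)-20·((24/5)-(3/2))+(55/4))/10000 = -277/200000 rad
Load 4 — point force P=5 kN at a=9/2 m (b=L-a=3/2):
  θ_4 = -Pa(2L²-6Lx+3x²+a²)/(6LEI)  [x>a] = -5·(9/2)·(2·6²-6·6·(24/5)+3·(24/5)²+(9/2)²)/(6·6·10000) = 1143/1600000 rad
Superposition: θ = Σ θ_i = -10663/24000000 rad ≈ -0.000444 rad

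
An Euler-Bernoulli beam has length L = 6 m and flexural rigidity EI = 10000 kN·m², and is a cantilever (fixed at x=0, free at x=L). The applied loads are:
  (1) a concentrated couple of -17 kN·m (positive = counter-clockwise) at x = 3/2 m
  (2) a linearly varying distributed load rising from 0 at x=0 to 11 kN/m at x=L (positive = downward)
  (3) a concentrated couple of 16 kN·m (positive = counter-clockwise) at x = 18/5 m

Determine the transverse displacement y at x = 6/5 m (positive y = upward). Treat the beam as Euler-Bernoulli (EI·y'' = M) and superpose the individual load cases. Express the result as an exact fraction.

Load 1 — applied couple M₀=-17 kN·m at a=3/2 m (b=L-a=9/2):
  y_1 = M₀x²/(2EI)  [x≤a] = (-17)·(6/5)²/(2·10000) = -153/125000 m
Load 2 — triangular load w₀=11 kN/m (0→w₀ over full span):
  y_2 = (w₀Lx³/12-w₀L²x²/6-w₀x⁵/(120L))/EI = (11·6·(6/5)³/12-11·6²·(6/5)²/6-11·(6/5)⁵/(120·6))/10000 = -668547/78125000 m
Load 3 — applied couple M₀=16 kN·m at a=18/5 m (b=L-a=12/5):
  y_3 = M₀x²/(2EI)  [x≤a] = 16·(6/5)²/(2·10000) = 18/15625 m
Superposition: y = Σ y_i = -168543/19531250 m ≈ -0.008629 m

y(6/5) = -168543/19531250 m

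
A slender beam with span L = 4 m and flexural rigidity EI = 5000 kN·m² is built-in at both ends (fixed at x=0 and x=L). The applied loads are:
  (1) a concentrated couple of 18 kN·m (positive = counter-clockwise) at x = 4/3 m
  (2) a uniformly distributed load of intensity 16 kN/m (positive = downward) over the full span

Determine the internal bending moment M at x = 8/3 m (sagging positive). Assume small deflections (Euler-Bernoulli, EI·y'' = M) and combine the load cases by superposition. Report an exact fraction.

M(8/3) = 46/9 kN·m

Load 1 — applied couple M₀=18 kN·m at a=4/3 m (b=L-a=8/3):
  M_1 = R_Ax - M_A - M₀  [x>a] with R_A=6, M_A=0 = 6·(8/3) - 0 - 18 = -2 kN·m
Load 2 — uniform load w=16 kN/m over full span:
  M_2 = wLx/2 - wL²/12 - wx²/2 = 16·4·(8/3)/2 - 16·4²/12 - 16·(8/3)²/2 = 64/9 kN·m
Superposition: M = Σ M_i = 46/9 kN·m ≈ 5.111111 kN·m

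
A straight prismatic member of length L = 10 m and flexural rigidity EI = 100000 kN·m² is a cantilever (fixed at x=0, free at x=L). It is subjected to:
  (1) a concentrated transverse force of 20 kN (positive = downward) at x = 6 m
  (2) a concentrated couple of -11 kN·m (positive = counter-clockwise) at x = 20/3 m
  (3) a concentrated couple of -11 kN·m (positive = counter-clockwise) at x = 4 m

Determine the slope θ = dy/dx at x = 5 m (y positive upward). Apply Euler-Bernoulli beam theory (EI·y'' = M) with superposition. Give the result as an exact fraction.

θ(5) = -449/100000 rad

Load 1 — point force P=20 kN at a=6 m (b=L-a=4):
  θ_1 = -Px(2a-x)/(2EI)  [x≤a] = -20·5·(2·6-5)/(2·100000) = -7/2000 rad
Load 2 — applied couple M₀=-11 kN·m at a=20/3 m (b=L-a=10/3):
  θ_2 = M₀x/EI  [x≤a] = (-11)·5/100000 = -11/20000 rad
Load 3 — applied couple M₀=-11 kN·m at a=4 m (b=L-a=6):
  θ_3 = M₀a/EI  [x>a] = (-11)·4/100000 = -11/25000 rad
Superposition: θ = Σ θ_i = -449/100000 rad ≈ -0.004490 rad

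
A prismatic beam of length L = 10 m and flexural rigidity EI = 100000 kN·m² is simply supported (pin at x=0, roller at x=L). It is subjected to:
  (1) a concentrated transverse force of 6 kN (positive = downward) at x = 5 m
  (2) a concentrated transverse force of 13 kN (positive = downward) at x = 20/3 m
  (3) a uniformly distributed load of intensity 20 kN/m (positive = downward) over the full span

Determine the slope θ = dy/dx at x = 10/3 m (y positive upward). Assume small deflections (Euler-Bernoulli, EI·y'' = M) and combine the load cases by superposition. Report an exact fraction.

θ(10/3) = -599/129600 rad

Load 1 — point force P=6 kN at a=5 m (b=L-a=5):
  θ_1 = -Pb(L²-b²-3x²)/(6LEI)  [x≤a] = -6·5·(10²-5²-3·(10/3)²)/(6·10·100000) = -1/4800 rad
Load 2 — point force P=13 kN at a=20/3 m (b=L-a=10/3):
  θ_2 = -Pb(L²-b²-3x²)/(6LEI)  [x≤a] = -13·(10/3)·(10²-(10/3)²-3·(10/3)²)/(6·10·100000) = -13/32400 rad
Load 3 — uniform load w=20 kN/m over full span:
  θ_3 = -w(L³-6Lx²+4x³)/(24EI) = -20·(10³-6·10·(10/3)²+4·(10/3)³)/(24·100000) = -13/3240 rad
Superposition: θ = Σ θ_i = -599/129600 rad ≈ -0.004622 rad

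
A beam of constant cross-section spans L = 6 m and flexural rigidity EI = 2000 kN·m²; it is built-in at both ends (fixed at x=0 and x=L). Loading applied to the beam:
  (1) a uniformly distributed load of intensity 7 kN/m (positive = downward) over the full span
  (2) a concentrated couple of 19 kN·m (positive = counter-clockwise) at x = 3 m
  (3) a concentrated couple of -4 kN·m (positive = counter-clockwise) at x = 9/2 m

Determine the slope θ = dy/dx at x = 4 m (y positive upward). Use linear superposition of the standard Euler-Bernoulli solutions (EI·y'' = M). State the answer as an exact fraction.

θ(4) = 1/240 rad

Load 1 — uniform load w=7 kN/m over full span:
  θ_1 = -wx(L-x)(L-2x)/(12EI) = -7·4·(6-4)·(6-2·4)/(12·2000) = 7/1500 rad
Load 2 — applied couple M₀=19 kN·m at a=3 m (b=L-a=3):
  θ_2 = (R_Ax²/2 - M_Ax - M₀(x-a))/EI  [x>a] with R_A=19/4, M_A=19/4 = ((19/4)·4²/2 - (19/4)·4 - 19·(4-3))/2000 = 0 rad
Load 3 — applied couple M₀=-4 kN·m at a=9/2 m (b=L-a=3/2):
  θ_3 = (R_Ax²/2 - M_Ax)/EI  [x≤a] with R_A=-3/4, M_A=-5/4 = ((-3/4)·4²/2 - (-5/4)·4)/2000 = -1/2000 rad
Superposition: θ = Σ θ_i = 1/240 rad ≈ 0.004167 rad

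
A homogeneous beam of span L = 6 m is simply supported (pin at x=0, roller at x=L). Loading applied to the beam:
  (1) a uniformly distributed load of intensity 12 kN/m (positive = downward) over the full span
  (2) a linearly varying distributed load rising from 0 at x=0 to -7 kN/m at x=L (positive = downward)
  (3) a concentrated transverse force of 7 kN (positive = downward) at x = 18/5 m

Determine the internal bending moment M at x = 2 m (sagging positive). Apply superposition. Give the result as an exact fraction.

Load 1 — uniform load w=12 kN/m over full span:
  M_1 = wx(L-x)/2 = 12·2·(6-2)/2 = 48 kN·m
Load 2 — triangular load w₀=-7 kN/m (0→w₀ over full span):
  M_2 = w₀Lx/6 - w₀x³/(6L) = (-7)·6·2/6 - (-7)·2³/(6·6) = -112/9 kN·m
Load 3 — point force P=7 kN at a=18/5 m (b=L-a=12/5):
  M_3 = Pbx/L  [x≤a] = 7·(12/5)·2/6 = 28/5 kN·m
Superposition: M = Σ M_i = 1852/45 kN·m ≈ 41.155556 kN·m

M(2) = 1852/45 kN·m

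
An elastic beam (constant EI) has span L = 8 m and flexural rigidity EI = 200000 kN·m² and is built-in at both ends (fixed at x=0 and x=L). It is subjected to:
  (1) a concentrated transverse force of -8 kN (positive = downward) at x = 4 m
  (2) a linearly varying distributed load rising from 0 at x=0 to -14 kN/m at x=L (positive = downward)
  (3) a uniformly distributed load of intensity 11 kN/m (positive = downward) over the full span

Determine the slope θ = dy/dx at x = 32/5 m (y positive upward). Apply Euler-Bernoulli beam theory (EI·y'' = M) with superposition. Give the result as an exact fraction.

θ(32/5) = 199/5859375 rad

Load 1 — point force P=-8 kN at a=4 m (b=L-a=4):
  θ_1 = Pa²(L-x)(2bL-(3b+a)(L-x))/(2L³EI)  [x>a] = (-8)·4²·(8-(32/5))·(2·4·8-(3·4+4)·(8-(32/5)))/(2·8³·200000) = -3/78125 rad
Load 2 — triangular load w₀=-14 kN/m (0→w₀ over full span):
  θ_2 = -w₀(2x(L-x)(L-2x)(x+2L)+x²(L-x)²)/(120LEI) = -(-14)·(2·(32/5)·(8-(32/5))·(8-2·(32/5))·((32/5)+2·8)+(32/5)²·(8-(32/5))²)/(120·8·200000) = -896/5859375 rad
Load 3 — uniform load w=11 kN/m over full span:
  θ_3 = -wx(L-x)(L-2x)/(12EI) = -11·(32/5)·(8-(32/5))·(8-2·(32/5))/(12·200000) = 88/390625 rad
Superposition: θ = Σ θ_i = 199/5859375 rad ≈ 0.000034 rad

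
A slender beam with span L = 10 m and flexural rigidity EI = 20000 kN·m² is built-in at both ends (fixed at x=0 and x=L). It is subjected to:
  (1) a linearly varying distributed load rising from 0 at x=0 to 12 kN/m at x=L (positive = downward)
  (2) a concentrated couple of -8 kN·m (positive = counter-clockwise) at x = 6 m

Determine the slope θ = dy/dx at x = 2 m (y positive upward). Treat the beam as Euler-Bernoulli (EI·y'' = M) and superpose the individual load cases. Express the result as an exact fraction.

Load 1 — triangular load w₀=12 kN/m (0→w₀ over full span):
  θ_1 = -w₀(2x(L-x)(L-2x)(x+2L)+x²(L-x)²)/(120LEI) = -12·(2·2·(10-2)·(10-2·2)·(2+2·10)+2²·(10-2)²)/(120·10·20000) = -7/3125 rad
Load 2 — applied couple M₀=-8 kN·m at a=6 m (b=L-a=4):
  θ_2 = (R_Ax²/2 - M_Ax)/EI  [x≤a] with R_A=-144/125, M_A=-64/25 = ((-144/125)·2²/2 - (-64/25)·2)/20000 = 11/78125 rad
Superposition: θ = Σ θ_i = -164/78125 rad ≈ -0.002099 rad

θ(2) = -164/78125 rad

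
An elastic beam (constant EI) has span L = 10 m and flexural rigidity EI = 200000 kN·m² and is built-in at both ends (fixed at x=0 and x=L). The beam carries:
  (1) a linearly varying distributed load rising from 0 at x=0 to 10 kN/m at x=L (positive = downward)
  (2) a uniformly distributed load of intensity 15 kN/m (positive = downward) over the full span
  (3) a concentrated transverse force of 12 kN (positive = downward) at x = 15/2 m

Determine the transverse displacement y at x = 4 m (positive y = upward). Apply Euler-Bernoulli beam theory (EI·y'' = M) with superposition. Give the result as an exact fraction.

y(4) = -2501/1000000 m

Load 1 — triangular load w₀=10 kN/m (0→w₀ over full span):
  y_1 = -w₀x²(L-x)²(x+2L)/(120LEI) = -10·4²·(10-4)²·(4+2·10)/(120·10·200000) = -9/15625 m
Load 2 — uniform load w=15 kN/m over full span:
  y_2 = -wx²(L-x)²/(24EI) = -15·4²·(10-4)²/(24·200000) = -9/5000 m
Load 3 — point force P=12 kN at a=15/2 m (b=L-a=5/2):
  y_3 = -Pb²x²(3aL-(3a+b)x)/(6L³EI)  [x≤a] = -12·(5/2)²·4²·(3·(15/2)·10-(3·(15/2)+(5/2))·4)/(6·10³·200000) = -1/8000 m
Superposition: y = Σ y_i = -2501/1000000 m ≈ -0.002501 m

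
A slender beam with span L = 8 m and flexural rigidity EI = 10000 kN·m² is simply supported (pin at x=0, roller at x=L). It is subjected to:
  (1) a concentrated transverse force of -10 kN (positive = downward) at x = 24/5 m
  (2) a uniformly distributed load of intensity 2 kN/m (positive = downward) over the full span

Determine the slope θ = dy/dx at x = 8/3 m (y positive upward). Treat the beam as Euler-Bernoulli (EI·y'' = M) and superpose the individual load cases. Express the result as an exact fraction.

θ(8/3) = 136/1265625 rad

Load 1 — point force P=-10 kN at a=24/5 m (b=L-a=16/5):
  θ_1 = -Pb(L²-b²-3x²)/(6LEI)  [x≤a] = -(-10)·(16/5)·(8²-(16/5)²-3·(8/3)²)/(6·8·10000) = 304/140625 rad
Load 2 — uniform load w=2 kN/m over full span:
  θ_2 = -w(L³-6Lx²+4x³)/(24EI) = -2·(8³-6·8·(8/3)²+4·(8/3)³)/(24·10000) = -104/50625 rad
Superposition: θ = Σ θ_i = 136/1265625 rad ≈ 0.000107 rad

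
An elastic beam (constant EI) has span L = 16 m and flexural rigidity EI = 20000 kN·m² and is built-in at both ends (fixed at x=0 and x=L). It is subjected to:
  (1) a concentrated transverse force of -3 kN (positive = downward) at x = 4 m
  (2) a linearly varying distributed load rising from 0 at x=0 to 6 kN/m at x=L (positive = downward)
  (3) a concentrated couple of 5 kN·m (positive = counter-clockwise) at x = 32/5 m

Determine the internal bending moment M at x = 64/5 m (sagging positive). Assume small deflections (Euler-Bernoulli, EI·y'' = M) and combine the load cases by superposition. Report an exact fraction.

M(64/5) = 1479/500 kN·m

Load 1 — point force P=-3 kN at a=4 m (b=L-a=12):
  M_1 = Pa²(a+3b)(L-x)/L³ - Pa²b/L²  [x>a] = (-3)·4²·(4+3·12)·(16-(64/5))/16³ - (-3)·4²·12/16² = 3/4 kN·m
Load 2 — triangular load w₀=6 kN/m (0→w₀ over full span):
  M_2 = 3w₀Lx/20 - w₀L²/30 - w₀x³/(6L) = 3·6·16·(64/5)/20 - 6·16²/30 - 6·(64/5)³/(6·16) = 256/125 kN·m
Load 3 — applied couple M₀=5 kN·m at a=32/5 m (b=L-a=48/5):
  M_3 = R_Ax - M_A - M₀  [x>a] with R_A=9/20, M_A=3/5 = (9/20)·(64/5) - (3/5) - 5 = 4/25 kN·m
Superposition: M = Σ M_i = 1479/500 kN·m ≈ 2.958000 kN·m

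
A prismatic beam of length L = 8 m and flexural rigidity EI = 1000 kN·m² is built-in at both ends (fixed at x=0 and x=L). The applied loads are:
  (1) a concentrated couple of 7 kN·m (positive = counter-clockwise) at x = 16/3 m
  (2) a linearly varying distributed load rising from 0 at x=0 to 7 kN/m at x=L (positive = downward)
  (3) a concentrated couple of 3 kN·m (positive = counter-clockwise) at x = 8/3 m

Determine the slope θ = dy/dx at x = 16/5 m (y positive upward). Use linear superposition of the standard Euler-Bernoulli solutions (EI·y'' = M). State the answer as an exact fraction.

θ(16/5) = -2141/234375 rad

Load 1 — applied couple M₀=7 kN·m at a=16/3 m (b=L-a=8/3):
  θ_1 = (R_Ax²/2 - M_Ax)/EI  [x≤a] with R_A=7/6, M_A=7/3 = ((7/6)·(16/5)²/2 - (7/3)·(16/5))/1000 = -14/9375 rad
Load 2 — triangular load w₀=7 kN/m (0→w₀ over full span):
  θ_2 = -w₀(2x(L-x)(L-2x)(x+2L)+x²(L-x)²)/(120LEI) = -7·(2·(16/5)·(8-(16/5))·(8-2·(16/5))·((16/5)+2·8)+(16/5)²·(8-(16/5))²)/(120·8·1000) = -672/78125 rad
Load 3 — applied couple M₀=3 kN·m at a=8/3 m (b=L-a=16/3):
  θ_3 = (R_Ax²/2 - M_Ax - M₀(x-a))/EI  [x>a] with R_A=1/2, M_A=0 = ((1/2)·(16/5)²/2 - 0·(16/5) - 3·((16/5)-(8/3)))/1000 = 3/3125 rad
Superposition: θ = Σ θ_i = -2141/234375 rad ≈ -0.009135 rad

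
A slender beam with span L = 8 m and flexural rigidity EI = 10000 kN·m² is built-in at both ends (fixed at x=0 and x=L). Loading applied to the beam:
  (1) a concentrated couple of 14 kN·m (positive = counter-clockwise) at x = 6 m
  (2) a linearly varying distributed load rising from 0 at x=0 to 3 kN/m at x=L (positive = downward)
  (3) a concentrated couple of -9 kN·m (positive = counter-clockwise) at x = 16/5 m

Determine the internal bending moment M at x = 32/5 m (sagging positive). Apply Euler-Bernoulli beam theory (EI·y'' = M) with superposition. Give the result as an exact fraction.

Load 1 — applied couple M₀=14 kN·m at a=6 m (b=L-a=2):
  M_1 = R_Ax - M_A - M₀  [x>a] with R_A=63/32, M_A=35/8 = (63/32)·(32/5) - (35/8) - 14 = -231/40 kN·m
Load 2 — triangular load w₀=3 kN/m (0→w₀ over full span):
  M_2 = 3w₀Lx/20 - w₀L²/30 - w₀x³/(6L) = 3·3·8·(32/5)/20 - 3·8²/30 - 3·(32/5)³/(6·8) = 32/125 kN·m
Load 3 — applied couple M₀=-9 kN·m at a=16/5 m (b=L-a=24/5):
  M_3 = R_Ax - M_A - M₀  [x>a] with R_A=-81/50, M_A=-27/25 = (-81/50)·(32/5) - (-27/25) - (-9) = -36/125 kN·m
Superposition: M = Σ M_i = -5807/1000 kN·m ≈ -5.807000 kN·m

M(32/5) = -5807/1000 kN·m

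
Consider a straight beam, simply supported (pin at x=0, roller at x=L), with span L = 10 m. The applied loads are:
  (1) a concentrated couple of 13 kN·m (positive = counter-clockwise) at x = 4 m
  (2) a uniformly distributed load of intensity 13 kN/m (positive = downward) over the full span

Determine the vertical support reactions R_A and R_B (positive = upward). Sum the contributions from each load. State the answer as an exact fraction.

R_A = 663/10 kN, R_B = 637/10 kN

Load 1 — applied couple M₀=13 kN·m at a=4 m (b=L-a=6):
  R_A = M₀/L = 13/10 kN
  R_B = -M₀/L = -13/10 kN
Load 2 — uniform load w=13 kN/m over full span:
  R_A = wL/2 = 13·10/2 = 65 kN
  R_B = wL/2 = 13·10/2 = 65 kN
Superposition: R_A = 663/10 kN, R_B = 637/10 kN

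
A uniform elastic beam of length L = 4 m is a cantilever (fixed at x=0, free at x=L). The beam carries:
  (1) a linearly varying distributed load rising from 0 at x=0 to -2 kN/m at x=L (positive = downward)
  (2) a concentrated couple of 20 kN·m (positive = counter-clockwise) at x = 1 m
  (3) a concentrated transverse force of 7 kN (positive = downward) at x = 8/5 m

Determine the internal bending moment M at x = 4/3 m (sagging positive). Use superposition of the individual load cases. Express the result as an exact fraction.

Load 1 — triangular load w₀=-2 kN/m (0→w₀ over full span):
  M_1 = w₀Lx/2 - w₀L²/3 - w₀x³/(6L) = (-2)·4·(4/3)/2 - (-2)·4²/3 - (-2)·(4/3)³/(6·4) = 448/81 kN·m
Load 2 — applied couple M₀=20 kN·m at a=1 m (b=L-a=3):
  M_2 = 0  [x>a] = 0 kN·m
Load 3 — point force P=7 kN at a=8/5 m (b=L-a=12/5):
  M_3 = -P(a-x)  [x≤a] = -7·((8/5)-(4/3)) = -28/15 kN·m
Superposition: M = Σ M_i = 1484/405 kN·m ≈ 3.664198 kN·m

M(4/3) = 1484/405 kN·m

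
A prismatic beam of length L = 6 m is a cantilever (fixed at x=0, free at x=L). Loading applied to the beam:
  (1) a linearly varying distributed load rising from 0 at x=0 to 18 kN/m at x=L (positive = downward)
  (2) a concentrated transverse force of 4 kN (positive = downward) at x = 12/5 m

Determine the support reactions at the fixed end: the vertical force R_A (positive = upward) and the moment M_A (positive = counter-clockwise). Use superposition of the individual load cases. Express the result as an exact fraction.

Load 1 — triangular load w₀=18 kN/m (0→w₀ over full span):
  R_A = w₀L/2 = 18·6/2 = 54 kN
  M_A = w₀L²/3 = 18·6²/3 = 216 kN·m
Load 2 — point force P=4 kN at a=12/5 m (b=L-a=18/5):
  R_A = P = 4 kN
  M_A = Pa = 4·(12/5) = 48/5 kN·m
Superposition: R_A = 58 kN, M_A = 1128/5 kN·m

R_A = 58 kN, M_A = 1128/5 kN·m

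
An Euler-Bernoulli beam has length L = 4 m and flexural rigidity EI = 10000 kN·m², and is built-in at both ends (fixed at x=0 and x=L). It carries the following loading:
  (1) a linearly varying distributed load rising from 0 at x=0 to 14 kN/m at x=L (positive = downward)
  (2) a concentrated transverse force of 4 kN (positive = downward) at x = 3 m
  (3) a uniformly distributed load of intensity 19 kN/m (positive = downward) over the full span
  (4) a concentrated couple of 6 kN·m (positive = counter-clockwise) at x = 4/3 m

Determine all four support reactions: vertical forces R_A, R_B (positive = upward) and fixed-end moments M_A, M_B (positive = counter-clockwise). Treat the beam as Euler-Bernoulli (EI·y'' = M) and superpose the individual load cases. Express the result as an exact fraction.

Load 1 — triangular load w₀=14 kN/m (0→w₀ over full span):
  R_A = 3w₀L/20 = 3·14·4/20 = 42/5 kN
  M_A = w₀L²/30 = 14·4²/30 = 112/15 kN·m
  R_B = 7w₀L/20 = 7·14·4/20 = 98/5 kN
  M_B = -w₀L²/20 = -14·4²/20 = -56/5 kN·m
Load 2 — point force P=4 kN at a=3 m (b=L-a=1):
  R_A = Pb²(3a+b)/L³ = 4·1²·(3·3+1)/4³ = 5/8 kN
  M_A = Pab²/L² = 4·3·1²/4² = 3/4 kN·m
  R_B = Pa²(a+3b)/L³ = 4·3²·(3+3·1)/4³ = 27/8 kN
  M_B = -Pa²b/L² = -4·3²·1/4² = -9/4 kN·m
Load 3 — uniform load w=19 kN/m over full span:
  R_A = wL/2 = 19·4/2 = 38 kN
  M_A = wL²/12 = 19·4²/12 = 76/3 kN·m
  R_B = wL/2 = 19·4/2 = 38 kN
  M_B = -wL²/12 = -19·4²/12 = -76/3 kN·m
Load 4 — applied couple M₀=6 kN·m at a=4/3 m (b=L-a=8/3):
  R_A = 6M₀ab/L³ = 6·6·(4/3)·(8/3)/4³ = 2 kN
  M_A = M₀b(2a-b)/L² = 6·(8/3)·(2·(4/3)-(8/3))/4² = 0 kN·m
  R_B = -6M₀ab/L³ = -6·6·(4/3)·(8/3)/4³ = -2 kN
  M_B = M₀a(2b-a)/L² = 6·(4/3)·(2·(8/3)-(4/3))/4² = 2 kN·m
Superposition: R_A = 1961/40 kN, M_A = 671/20 kN·m, R_B = 2359/40 kN, M_B = -2207/60 kN·m

R_A = 1961/40 kN, M_A = 671/20 kN·m, R_B = 2359/40 kN, M_B = -2207/60 kN·m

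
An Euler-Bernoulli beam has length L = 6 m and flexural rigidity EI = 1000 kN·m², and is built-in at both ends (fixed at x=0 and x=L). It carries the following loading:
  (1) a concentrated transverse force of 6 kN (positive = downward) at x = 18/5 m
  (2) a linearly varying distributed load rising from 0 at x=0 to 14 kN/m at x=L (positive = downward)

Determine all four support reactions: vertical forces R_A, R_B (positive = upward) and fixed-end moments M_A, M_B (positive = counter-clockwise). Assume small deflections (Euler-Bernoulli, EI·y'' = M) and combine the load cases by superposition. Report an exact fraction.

R_A = 1839/125 kN, M_A = 2532/125 kN·m, R_B = 4161/125 kN, M_B = -3798/125 kN·m

Load 1 — point force P=6 kN at a=18/5 m (b=L-a=12/5):
  R_A = Pb²(3a+b)/L³ = 6·(12/5)²·(3·(18/5)+(12/5))/6³ = 264/125 kN
  M_A = Pab²/L² = 6·(18/5)·(12/5)²/6² = 432/125 kN·m
  R_B = Pa²(a+3b)/L³ = 6·(18/5)²·((18/5)+3·(12/5))/6³ = 486/125 kN
  M_B = -Pa²b/L² = -6·(18/5)²·(12/5)/6² = -648/125 kN·m
Load 2 — triangular load w₀=14 kN/m (0→w₀ over full span):
  R_A = 3w₀L/20 = 3·14·6/20 = 63/5 kN
  M_A = w₀L²/30 = 14·6²/30 = 84/5 kN·m
  R_B = 7w₀L/20 = 7·14·6/20 = 147/5 kN
  M_B = -w₀L²/20 = -14·6²/20 = -126/5 kN·m
Superposition: R_A = 1839/125 kN, M_A = 2532/125 kN·m, R_B = 4161/125 kN, M_B = -3798/125 kN·m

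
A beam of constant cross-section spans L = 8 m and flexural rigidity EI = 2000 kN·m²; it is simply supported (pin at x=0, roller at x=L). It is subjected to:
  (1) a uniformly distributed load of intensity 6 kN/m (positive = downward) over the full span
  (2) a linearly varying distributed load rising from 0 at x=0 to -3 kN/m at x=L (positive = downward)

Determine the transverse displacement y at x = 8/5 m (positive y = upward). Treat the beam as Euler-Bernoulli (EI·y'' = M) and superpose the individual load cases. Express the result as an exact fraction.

y(8/5) = -141568/1953125 m

Load 1 — uniform load w=6 kN/m over full span:
  y_1 = -wx(L³-2Lx²+x³)/(24EI) = -6·(8/5)·(8³-2·8·(8/5)²+(8/5)³)/(24·2000) = -7424/78125 m
Load 2 — triangular load w₀=-3 kN/m (0→w₀ over full span):
  y_2 = -w₀x(7L⁴-10L²x²+3x⁴)/(360LEI) = -(-3)·(8/5)·(7·8⁴-10·8²·(8/5)²+3·(8/5)⁴)/(360·8·2000) = 44032/1953125 m
Superposition: y = Σ y_i = -141568/1953125 m ≈ -0.072483 m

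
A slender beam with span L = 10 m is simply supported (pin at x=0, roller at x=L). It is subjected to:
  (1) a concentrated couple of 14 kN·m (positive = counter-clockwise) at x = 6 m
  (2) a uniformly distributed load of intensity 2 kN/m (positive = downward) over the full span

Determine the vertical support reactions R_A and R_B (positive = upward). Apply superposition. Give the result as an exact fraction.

Load 1 — applied couple M₀=14 kN·m at a=6 m (b=L-a=4):
  R_A = M₀/L = 14/10 = 7/5 kN
  R_B = -M₀/L = -14/10 = -7/5 kN
Load 2 — uniform load w=2 kN/m over full span:
  R_A = wL/2 = 2·10/2 = 10 kN
  R_B = wL/2 = 2·10/2 = 10 kN
Superposition: R_A = 57/5 kN, R_B = 43/5 kN

R_A = 57/5 kN, R_B = 43/5 kN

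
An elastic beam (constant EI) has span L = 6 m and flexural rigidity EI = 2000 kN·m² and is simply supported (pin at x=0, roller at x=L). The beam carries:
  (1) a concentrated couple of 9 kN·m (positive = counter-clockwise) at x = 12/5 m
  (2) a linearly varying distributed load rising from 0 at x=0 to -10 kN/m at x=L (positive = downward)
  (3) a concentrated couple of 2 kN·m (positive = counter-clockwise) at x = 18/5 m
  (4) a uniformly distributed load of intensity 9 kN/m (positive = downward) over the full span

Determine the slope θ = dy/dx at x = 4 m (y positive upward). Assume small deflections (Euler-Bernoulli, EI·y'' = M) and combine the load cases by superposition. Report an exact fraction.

Load 1 — applied couple M₀=9 kN·m at a=12/5 m (b=L-a=18/5):
  θ_1 = (M₀x²/(2L)-M₀(x-a)+C₁)/EI  [x>a] with C₁=M₀(3b²-L²)/(6L)=18/25 = (9·4²/(2·6)-9·(4-(12/5))+(18/25))/2000 = -21/25000 rad
Load 2 — triangular load w₀=-10 kN/m (0→w₀ over full span):
  θ_2 = -w₀(7L⁴-30L²x²+15x⁴)/(360LEI) = -(-10)·(7·6⁴-30·6²·4²+15·4⁴)/(360·6·2000) = -91/9000 rad
Load 3 — applied couple M₀=2 kN·m at a=18/5 m (b=L-a=12/5):
  θ_3 = (M₀x²/(2L)-M₀(x-a)+C₁)/EI  [x>a] with C₁=M₀(3b²-L²)/(6L)=-26/25 = (2·4²/(2·6)-2·(4-(18/5))+(-26/25))/2000 = 31/75000 rad
Load 4 — uniform load w=9 kN/m over full span:
  θ_4 = -w(L³-6Lx²+4x³)/(24EI) = -9·(6³-6·6·4²+4·4³)/(24·2000) = 39/2000 rad
Superposition: θ = Σ θ_i = 4033/450000 rad ≈ 0.008962 rad

θ(4) = 4033/450000 rad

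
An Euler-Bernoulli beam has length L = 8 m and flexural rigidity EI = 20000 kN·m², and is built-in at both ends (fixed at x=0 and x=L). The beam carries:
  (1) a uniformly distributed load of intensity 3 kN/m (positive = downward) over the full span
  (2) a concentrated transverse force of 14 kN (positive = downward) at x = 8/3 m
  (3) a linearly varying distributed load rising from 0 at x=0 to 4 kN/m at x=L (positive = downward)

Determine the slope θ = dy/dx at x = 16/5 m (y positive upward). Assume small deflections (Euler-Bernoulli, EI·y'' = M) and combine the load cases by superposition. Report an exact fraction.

Load 1 — uniform load w=3 kN/m over full span:
  θ_1 = -wx(L-x)(L-2x)/(12EI) = -3·(16/5)·(8-(16/5))·(8-2·(16/5))/(12·20000) = -24/78125 rad
Load 2 — point force P=14 kN at a=8/3 m (b=L-a=16/3):
  θ_2 = Pa²(L-x)(2bL-(3b+a)(L-x))/(2L³EI)  [x>a] = 14·(8/3)²·(8-(16/5))·(2·(16/3)·8-(3·(16/3)+(8/3))·(8-(16/5)))/(2·8³·20000) = -14/140625 rad
Load 3 — triangular load w₀=4 kN/m (0→w₀ over full span):
  θ_3 = -w₀(2x(L-x)(L-2x)(x+2L)+x²(L-x)²)/(120LEI) = -4·(2·(16/5)·(8-(16/5))·(8-2·(16/5))·((16/5)+2·8)+(16/5)²·(8-(16/5))²)/(120·8·20000) = -96/390625 rad
Superposition: θ = Σ θ_i = -2294/3515625 rad ≈ -0.000653 rad

θ(16/5) = -2294/3515625 rad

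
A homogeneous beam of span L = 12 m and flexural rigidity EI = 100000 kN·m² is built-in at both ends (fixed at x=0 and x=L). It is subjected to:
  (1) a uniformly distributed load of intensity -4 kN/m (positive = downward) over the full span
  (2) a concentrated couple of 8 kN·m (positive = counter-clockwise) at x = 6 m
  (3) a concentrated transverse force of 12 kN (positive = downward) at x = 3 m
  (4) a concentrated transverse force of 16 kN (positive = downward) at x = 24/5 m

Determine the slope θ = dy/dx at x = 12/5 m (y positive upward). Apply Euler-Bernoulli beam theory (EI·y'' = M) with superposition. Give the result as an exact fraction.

θ(12/5) = -3999/156250000 rad

Load 1 — uniform load w=-4 kN/m over full span:
  θ_1 = -wx(L-x)(L-2x)/(12EI) = -(-4)·(12/5)·(12-(12/5))·(12-2·(12/5))/(12·100000) = 216/390625 rad
Load 2 — applied couple M₀=8 kN·m at a=6 m (b=L-a=6):
  θ_2 = (R_Ax²/2 - M_Ax)/EI  [x≤a] with R_A=1, M_A=2 = (1·(12/5)²/2 - 2·(12/5))/100000 = -3/156250 rad
Load 3 — point force P=12 kN at a=3 m (b=L-a=9):
  θ_3 = -Pb²x(2aL-(3a+b)x)/(2L³EI)  [x≤a] = -12·9²·(12/5)·(2·3·12-(3·3+9)·(12/5))/(2·12³·100000) = -243/1250000 rad
Load 4 — point force P=16 kN at a=24/5 m (b=L-a=36/5):
  θ_4 = -Pb²x(2aL-(3a+b)x)/(2L³EI)  [x≤a] = -16·(36/5)²·(12/5)·(2·(24/5)·12-(3·(24/5)+(36/5))·(12/5))/(2·12³·100000) = -3564/9765625 rad
Superposition: θ = Σ θ_i = -3999/156250000 rad ≈ -0.000026 rad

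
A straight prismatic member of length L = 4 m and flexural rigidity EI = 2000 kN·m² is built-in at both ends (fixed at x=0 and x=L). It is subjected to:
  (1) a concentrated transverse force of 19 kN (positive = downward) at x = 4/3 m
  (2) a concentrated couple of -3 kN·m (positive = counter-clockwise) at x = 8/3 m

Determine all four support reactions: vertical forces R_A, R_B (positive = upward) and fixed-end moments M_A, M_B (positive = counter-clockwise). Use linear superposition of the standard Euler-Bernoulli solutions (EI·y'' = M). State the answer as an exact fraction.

R_A = 353/27 kN, M_A = 277/27 kN·m, R_B = 160/27 kN, M_B = -152/27 kN·m

Load 1 — point force P=19 kN at a=4/3 m (b=L-a=8/3):
  R_A = Pb²(3a+b)/L³ = 19·(8/3)²·(3·(4/3)+(8/3))/4³ = 380/27 kN
  M_A = Pab²/L² = 19·(4/3)·(8/3)²/4² = 304/27 kN·m
  R_B = Pa²(a+3b)/L³ = 19·(4/3)²·((4/3)+3·(8/3))/4³ = 133/27 kN
  M_B = -Pa²b/L² = -19·(4/3)²·(8/3)/4² = -152/27 kN·m
Load 2 — applied couple M₀=-3 kN·m at a=8/3 m (b=L-a=4/3):
  R_A = 6M₀ab/L³ = 6·(-3)·(8/3)·(4/3)/4³ = -1 kN
  M_A = M₀b(2a-b)/L² = (-3)·(4/3)·(2·(8/3)-(4/3))/4² = -1 kN·m
  R_B = -6M₀ab/L³ = -6·(-3)·(8/3)·(4/3)/4³ = 1 kN
  M_B = M₀a(2b-a)/L² = (-3)·(8/3)·(2·(4/3)-(8/3))/4² = 0 kN·m
Superposition: R_A = 353/27 kN, M_A = 277/27 kN·m, R_B = 160/27 kN, M_B = -152/27 kN·m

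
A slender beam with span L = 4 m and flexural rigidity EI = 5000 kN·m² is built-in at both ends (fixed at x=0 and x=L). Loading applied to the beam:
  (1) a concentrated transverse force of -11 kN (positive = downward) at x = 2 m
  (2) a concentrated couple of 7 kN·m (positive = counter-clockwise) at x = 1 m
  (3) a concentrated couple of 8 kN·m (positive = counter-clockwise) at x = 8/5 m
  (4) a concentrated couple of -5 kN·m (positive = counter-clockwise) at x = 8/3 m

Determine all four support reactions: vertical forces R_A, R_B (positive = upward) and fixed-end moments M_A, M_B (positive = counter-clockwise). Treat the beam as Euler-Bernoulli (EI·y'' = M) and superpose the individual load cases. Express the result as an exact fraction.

Load 1 — point force P=-11 kN at a=2 m (b=L-a=2):
  R_A = Pb²(3a+b)/L³ = (-11)·2²·(3·2+2)/4³ = -11/2 kN
  M_A = Pab²/L² = (-11)·2·2²/4² = -11/2 kN·m
  R_B = Pa²(a+3b)/L³ = (-11)·2²·(2+3·2)/4³ = -11/2 kN
  M_B = -Pa²b/L² = -(-11)·2²·2/4² = 11/2 kN·m
Load 2 — applied couple M₀=7 kN·m at a=1 m (b=L-a=3):
  R_A = 6M₀ab/L³ = 6·7·1·3/4³ = 63/32 kN
  M_A = M₀b(2a-b)/L² = 7·3·(2·1-3)/4² = -21/16 kN·m
  R_B = -6M₀ab/L³ = -6·7·1·3/4³ = -63/32 kN
  M_B = M₀a(2b-a)/L² = 7·1·(2·3-1)/4² = 35/16 kN·m
Load 3 — applied couple M₀=8 kN·m at a=8/5 m (b=L-a=12/5):
  R_A = 6M₀ab/L³ = 6·8·(8/5)·(12/5)/4³ = 72/25 kN
  M_A = M₀b(2a-b)/L² = 8·(12/5)·(2·(8/5)-(12/5))/4² = 24/25 kN·m
  R_B = -6M₀ab/L³ = -6·8·(8/5)·(12/5)/4³ = -72/25 kN
  M_B = M₀a(2b-a)/L² = 8·(8/5)·(2·(12/5)-(8/5))/4² = 64/25 kN·m
Load 4 — applied couple M₀=-5 kN·m at a=8/3 m (b=L-a=4/3):
  R_A = 6M₀ab/L³ = 6·(-5)·(8/3)·(4/3)/4³ = -5/3 kN
  M_A = M₀b(2a-b)/L² = (-5)·(4/3)·(2·(8/3)-(4/3))/4² = -5/3 kN·m
  R_B = -6M₀ab/L³ = -6·(-5)·(8/3)·(4/3)/4³ = 5/3 kN
  M_B = M₀a(2b-a)/L² = (-5)·(8/3)·(2·(4/3)-(8/3))/4² = 0 kN·m
Superposition: R_A = -5563/2400 kN, M_A = -9023/1200 kN·m, R_B = -20837/2400 kN, M_B = 4099/400 kN·m

R_A = -5563/2400 kN, M_A = -9023/1200 kN·m, R_B = -20837/2400 kN, M_B = 4099/400 kN·m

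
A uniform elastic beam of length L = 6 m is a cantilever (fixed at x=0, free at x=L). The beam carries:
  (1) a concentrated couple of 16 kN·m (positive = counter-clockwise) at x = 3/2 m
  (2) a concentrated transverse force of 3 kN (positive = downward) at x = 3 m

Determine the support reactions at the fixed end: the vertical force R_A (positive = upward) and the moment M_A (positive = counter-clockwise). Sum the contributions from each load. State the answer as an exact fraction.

R_A = 3 kN, M_A = -7 kN·m

Load 1 — applied couple M₀=16 kN·m at a=3/2 m (b=L-a=9/2):
  R_A = 0 kN
  M_A = -M₀ = -16 kN·m
Load 2 — point force P=3 kN at a=3 m (b=L-a=3):
  R_A = P = 3 kN
  M_A = Pa = 3·3 = 9 kN·m
Superposition: R_A = 3 kN, M_A = -7 kN·m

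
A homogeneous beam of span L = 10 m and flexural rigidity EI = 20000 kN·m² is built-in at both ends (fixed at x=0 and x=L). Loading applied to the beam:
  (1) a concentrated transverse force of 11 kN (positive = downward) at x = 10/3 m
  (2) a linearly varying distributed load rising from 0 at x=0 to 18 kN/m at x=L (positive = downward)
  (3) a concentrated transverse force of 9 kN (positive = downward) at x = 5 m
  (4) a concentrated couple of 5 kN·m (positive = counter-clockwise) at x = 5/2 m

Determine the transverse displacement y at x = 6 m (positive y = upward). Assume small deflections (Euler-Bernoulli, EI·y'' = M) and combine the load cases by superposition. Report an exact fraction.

y(6) = -1194367/81000000 m

Load 1 — point force P=11 kN at a=10/3 m (b=L-a=20/3):
  y_1 = -Pa²(L-x)²(3bL-(3b+a)(L-x))/(6L³EI)  [x>a] = -11·(10/3)²·(10-6)²·(3·(20/3)·10-(3·(20/3)+(10/3))·(10-6))/(6·10³·20000) = -88/50625 m
Load 2 — triangular load w₀=18 kN/m (0→w₀ over full span):
  y_2 = -w₀x²(L-x)²(x+2L)/(120LEI) = -18·6²·(10-6)²·(6+2·10)/(120·10·20000) = -351/31250 m
Load 3 — point force P=9 kN at a=5 m (b=L-a=5):
  y_3 = -Pa²(L-x)²(3bL-(3b+a)(L-x))/(6L³EI)  [x>a] = -9·5²·(10-6)²·(3·5·10-(3·5+5)·(10-6))/(6·10³·20000) = -21/10000 m
Load 4 — applied couple M₀=5 kN·m at a=5/2 m (b=L-a=15/2):
  y_4 = (R_Ax³/6 - M_Ax²/2 - M₀(x-a)²/2)/EI  [x>a] with R_A=9/16, M_A=-15/16 = ((9/16)·6³/6 - (-15/16)·6²/2 - 5·(6-(5/2))²/2)/20000 = 13/40000 m
Superposition: y = Σ y_i = -1194367/81000000 m ≈ -0.014745 m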